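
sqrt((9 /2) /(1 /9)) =9* sqrt(2) /2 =6.36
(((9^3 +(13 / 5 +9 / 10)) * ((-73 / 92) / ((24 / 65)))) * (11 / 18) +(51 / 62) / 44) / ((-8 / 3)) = 26074288439 / 72281088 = 360.73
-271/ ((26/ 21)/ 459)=-2612169/ 26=-100468.04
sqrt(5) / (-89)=-sqrt(5) / 89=-0.03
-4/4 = -1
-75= -75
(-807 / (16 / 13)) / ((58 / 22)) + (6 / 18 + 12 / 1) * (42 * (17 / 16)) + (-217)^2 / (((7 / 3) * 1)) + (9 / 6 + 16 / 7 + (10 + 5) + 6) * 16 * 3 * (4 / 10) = 340366879 / 16240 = 20958.55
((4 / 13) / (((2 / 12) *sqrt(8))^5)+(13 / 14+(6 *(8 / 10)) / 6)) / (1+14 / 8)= 22 / 35+486 *sqrt(2) / 143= 5.43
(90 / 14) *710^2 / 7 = 22684500 / 49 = 462948.98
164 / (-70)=-82 / 35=-2.34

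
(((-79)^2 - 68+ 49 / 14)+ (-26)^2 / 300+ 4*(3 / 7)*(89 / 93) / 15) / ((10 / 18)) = 603365943 / 54250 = 11121.95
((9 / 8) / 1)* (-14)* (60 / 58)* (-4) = 1890 / 29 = 65.17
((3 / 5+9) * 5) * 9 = 432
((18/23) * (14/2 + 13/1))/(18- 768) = -12/575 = -0.02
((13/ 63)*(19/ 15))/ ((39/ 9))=19/ 315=0.06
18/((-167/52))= -936/167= -5.60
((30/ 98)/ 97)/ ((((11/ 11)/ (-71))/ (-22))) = 23430/ 4753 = 4.93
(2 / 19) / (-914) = -1 / 8683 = -0.00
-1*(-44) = 44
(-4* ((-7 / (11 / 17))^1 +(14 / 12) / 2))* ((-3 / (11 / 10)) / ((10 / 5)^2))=-6755 / 242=-27.91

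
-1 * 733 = -733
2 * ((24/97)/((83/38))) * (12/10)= 10944/40255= 0.27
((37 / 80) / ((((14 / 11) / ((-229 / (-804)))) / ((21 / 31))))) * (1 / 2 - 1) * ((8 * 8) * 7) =-652421 / 41540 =-15.71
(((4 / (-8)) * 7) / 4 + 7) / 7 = 7 / 8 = 0.88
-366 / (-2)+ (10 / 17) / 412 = 640871 / 3502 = 183.00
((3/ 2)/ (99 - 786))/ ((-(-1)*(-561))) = 0.00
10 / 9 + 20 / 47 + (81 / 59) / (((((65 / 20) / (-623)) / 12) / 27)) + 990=-27342525164 / 324441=-84275.80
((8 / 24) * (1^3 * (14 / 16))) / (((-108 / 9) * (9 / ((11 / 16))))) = -77 / 41472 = -0.00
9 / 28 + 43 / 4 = 155 / 14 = 11.07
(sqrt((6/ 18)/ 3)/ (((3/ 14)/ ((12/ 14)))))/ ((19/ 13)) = 52/ 57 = 0.91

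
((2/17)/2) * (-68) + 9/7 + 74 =499/7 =71.29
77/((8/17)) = 1309/8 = 163.62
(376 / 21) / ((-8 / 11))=-517 / 21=-24.62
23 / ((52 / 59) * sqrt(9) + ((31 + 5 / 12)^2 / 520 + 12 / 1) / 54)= 422081280 / 53245367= 7.93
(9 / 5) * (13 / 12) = 39 / 20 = 1.95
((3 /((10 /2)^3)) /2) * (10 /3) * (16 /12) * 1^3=4 /75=0.05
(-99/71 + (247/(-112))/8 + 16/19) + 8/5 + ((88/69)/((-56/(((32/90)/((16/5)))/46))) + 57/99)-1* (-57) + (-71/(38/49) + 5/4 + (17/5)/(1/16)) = 4262402002981/189903111552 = 22.45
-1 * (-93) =93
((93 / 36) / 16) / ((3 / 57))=589 / 192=3.07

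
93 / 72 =31 / 24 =1.29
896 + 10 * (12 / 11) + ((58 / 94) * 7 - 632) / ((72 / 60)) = 1190677 / 3102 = 383.84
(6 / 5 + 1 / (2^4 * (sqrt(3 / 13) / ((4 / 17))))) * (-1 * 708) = -871.27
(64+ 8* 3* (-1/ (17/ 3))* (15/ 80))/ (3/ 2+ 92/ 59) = 126791/ 6137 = 20.66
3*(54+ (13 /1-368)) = -903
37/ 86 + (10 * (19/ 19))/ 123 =5411/ 10578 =0.51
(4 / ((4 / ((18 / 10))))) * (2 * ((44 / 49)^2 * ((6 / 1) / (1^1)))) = 209088 / 12005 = 17.42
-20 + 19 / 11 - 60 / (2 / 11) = -3831 / 11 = -348.27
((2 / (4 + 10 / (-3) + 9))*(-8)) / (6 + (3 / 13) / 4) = -832 / 3045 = -0.27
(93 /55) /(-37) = -93 /2035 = -0.05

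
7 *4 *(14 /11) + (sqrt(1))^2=403 /11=36.64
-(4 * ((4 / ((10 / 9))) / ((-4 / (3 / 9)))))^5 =2.49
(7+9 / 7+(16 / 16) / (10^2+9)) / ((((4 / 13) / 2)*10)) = 82277 / 15260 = 5.39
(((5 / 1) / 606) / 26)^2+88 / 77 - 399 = -691380527585 / 1737760752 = -397.86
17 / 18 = 0.94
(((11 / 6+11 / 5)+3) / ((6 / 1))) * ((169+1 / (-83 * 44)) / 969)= 43408819 / 212327280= 0.20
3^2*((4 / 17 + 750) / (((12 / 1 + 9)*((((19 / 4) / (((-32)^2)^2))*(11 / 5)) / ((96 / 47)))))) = 11004511518720 / 166991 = 65898829.99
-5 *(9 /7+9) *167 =-60120 /7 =-8588.57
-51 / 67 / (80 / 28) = -357 / 1340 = -0.27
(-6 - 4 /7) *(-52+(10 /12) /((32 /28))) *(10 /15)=56603 /252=224.62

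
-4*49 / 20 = -49 / 5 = -9.80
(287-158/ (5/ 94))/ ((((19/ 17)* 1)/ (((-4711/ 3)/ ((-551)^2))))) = 12.42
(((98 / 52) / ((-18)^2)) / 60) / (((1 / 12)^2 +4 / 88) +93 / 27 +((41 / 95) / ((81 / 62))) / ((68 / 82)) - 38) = -174097 / 61246365882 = -0.00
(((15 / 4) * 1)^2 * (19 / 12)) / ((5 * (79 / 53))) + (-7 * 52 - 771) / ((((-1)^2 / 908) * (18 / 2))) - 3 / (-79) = -5210474807 / 45504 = -114505.86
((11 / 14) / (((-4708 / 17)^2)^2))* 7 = 83521 / 89327077852672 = 0.00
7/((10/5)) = 7/2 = 3.50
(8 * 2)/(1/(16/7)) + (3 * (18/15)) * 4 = 1784/35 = 50.97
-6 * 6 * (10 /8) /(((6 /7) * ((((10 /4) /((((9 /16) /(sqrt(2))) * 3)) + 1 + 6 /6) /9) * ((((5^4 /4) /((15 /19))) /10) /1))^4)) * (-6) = 21274879815691960889088 /258724662468828125-3008720604923259899904 * sqrt(2) /51744932493765625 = 0.05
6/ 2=3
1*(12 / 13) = 12 / 13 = 0.92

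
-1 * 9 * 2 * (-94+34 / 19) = 31536 / 19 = 1659.79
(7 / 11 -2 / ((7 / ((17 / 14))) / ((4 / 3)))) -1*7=-11038 / 1617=-6.83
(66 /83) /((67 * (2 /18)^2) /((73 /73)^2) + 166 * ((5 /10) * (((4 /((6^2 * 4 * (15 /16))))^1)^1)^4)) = 21921941250 /22805339209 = 0.96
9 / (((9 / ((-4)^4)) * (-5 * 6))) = -128 / 15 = -8.53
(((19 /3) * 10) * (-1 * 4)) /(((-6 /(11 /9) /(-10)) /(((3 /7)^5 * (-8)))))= 1003200 /16807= 59.69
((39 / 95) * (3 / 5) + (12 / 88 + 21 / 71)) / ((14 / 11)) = 503379 / 944300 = 0.53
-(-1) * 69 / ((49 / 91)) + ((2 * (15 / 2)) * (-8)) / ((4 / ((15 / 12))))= 1269 / 14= 90.64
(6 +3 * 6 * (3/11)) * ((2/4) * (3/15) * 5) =60/11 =5.45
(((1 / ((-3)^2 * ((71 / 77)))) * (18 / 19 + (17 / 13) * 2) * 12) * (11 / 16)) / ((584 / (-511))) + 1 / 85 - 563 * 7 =-3944.09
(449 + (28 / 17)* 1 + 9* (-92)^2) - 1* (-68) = 76694.65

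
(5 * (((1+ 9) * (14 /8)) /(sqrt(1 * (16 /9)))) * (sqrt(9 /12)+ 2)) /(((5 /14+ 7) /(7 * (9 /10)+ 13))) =141855 * sqrt(3) /1648+ 141855 /412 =493.40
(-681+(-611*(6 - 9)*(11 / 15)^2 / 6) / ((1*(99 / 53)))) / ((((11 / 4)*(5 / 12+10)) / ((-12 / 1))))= 76858784 / 309375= 248.43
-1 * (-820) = 820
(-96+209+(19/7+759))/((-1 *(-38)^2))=-6123/10108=-0.61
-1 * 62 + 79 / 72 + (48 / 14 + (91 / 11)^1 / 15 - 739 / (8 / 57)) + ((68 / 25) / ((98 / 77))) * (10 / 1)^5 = 1444156477 / 6930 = 208391.99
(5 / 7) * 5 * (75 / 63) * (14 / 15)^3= 280 / 81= 3.46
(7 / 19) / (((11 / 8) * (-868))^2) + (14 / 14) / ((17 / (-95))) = -1469210367 / 262911341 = -5.59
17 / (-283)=-17 / 283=-0.06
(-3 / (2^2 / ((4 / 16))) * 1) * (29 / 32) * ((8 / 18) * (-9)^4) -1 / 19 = -1205165 / 2432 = -495.54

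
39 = 39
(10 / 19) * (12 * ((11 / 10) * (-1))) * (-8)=1056 / 19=55.58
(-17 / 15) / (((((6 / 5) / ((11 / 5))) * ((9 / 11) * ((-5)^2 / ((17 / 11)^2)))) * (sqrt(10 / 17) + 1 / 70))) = 584647 / 99190575-481474 * sqrt(170) / 19838115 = -0.31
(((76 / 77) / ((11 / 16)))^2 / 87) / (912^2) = 0.00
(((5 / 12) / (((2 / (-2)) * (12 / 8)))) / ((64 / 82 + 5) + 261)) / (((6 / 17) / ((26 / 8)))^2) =-10012405 / 113405184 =-0.09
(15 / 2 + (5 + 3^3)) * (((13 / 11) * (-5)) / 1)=-5135 / 22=-233.41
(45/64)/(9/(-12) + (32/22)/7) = -3465/2672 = -1.30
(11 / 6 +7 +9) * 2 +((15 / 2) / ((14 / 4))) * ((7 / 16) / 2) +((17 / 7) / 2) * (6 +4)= 32443 / 672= 48.28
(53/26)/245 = 53/6370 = 0.01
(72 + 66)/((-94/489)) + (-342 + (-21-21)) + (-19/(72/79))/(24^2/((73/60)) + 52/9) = -130445482763/118378336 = -1101.94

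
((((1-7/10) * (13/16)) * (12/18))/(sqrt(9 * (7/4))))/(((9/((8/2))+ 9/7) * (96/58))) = 0.01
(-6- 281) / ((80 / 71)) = -254.71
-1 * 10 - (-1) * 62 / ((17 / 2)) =-46 / 17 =-2.71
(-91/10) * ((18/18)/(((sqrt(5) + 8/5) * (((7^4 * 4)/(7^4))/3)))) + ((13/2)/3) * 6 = 1066/61 - 1365 * sqrt(5)/488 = 11.22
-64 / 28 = -16 / 7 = -2.29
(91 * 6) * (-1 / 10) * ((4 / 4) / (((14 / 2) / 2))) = -78 / 5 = -15.60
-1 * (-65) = 65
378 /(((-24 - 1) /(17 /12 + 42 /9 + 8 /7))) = -5463 /50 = -109.26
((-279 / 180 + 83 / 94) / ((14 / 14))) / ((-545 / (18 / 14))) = 5643 / 3586100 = 0.00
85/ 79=1.08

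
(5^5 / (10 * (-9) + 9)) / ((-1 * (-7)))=-3125 / 567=-5.51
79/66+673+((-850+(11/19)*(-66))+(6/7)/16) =-7512563/35112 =-213.96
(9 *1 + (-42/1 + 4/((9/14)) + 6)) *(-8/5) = 1496/45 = 33.24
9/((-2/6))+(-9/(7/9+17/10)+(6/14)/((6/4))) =-47371/1561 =-30.35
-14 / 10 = -7 / 5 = -1.40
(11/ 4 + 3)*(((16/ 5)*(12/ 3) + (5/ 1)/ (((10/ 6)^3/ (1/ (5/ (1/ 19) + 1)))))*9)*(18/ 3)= 6364629/ 1600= 3977.89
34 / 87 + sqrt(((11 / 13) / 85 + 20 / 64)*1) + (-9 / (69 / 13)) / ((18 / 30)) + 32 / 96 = -1402 / 667 + sqrt(6299605) / 4420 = -1.53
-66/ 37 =-1.78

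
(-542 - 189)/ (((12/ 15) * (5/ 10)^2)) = -3655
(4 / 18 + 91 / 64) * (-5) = -8.22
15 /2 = 7.50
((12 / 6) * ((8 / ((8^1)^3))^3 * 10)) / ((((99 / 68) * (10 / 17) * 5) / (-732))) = -17629 / 1351680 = -0.01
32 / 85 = 0.38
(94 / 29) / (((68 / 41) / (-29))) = -1927 / 34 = -56.68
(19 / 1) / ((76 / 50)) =25 / 2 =12.50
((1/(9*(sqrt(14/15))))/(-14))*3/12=-sqrt(210)/7056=-0.00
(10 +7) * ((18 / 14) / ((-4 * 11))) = -153 / 308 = -0.50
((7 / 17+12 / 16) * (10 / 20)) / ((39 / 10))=395 / 2652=0.15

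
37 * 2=74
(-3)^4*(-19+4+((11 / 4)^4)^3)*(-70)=-8896730996893635 / 8388608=-1060572981.46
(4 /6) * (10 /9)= 20 /27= 0.74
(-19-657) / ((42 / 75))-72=-8954 / 7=-1279.14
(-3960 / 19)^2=43439.34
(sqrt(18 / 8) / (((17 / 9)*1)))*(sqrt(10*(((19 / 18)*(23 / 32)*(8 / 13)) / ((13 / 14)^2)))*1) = 63*sqrt(28405) / 5746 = 1.85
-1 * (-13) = 13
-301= -301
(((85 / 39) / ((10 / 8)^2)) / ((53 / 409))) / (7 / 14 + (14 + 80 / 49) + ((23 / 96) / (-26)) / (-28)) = 1395494912 / 2091515945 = 0.67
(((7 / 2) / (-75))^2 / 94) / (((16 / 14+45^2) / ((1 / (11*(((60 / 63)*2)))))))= 2401 / 4399566600000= 0.00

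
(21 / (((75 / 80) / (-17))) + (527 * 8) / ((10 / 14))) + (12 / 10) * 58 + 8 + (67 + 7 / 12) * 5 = 356227 / 60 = 5937.12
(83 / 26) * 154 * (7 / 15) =44737 / 195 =229.42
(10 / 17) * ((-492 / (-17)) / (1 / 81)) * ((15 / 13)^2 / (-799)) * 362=-32459454000 / 39023959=-831.78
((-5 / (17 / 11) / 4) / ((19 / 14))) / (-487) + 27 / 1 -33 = -1887227 / 314602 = -6.00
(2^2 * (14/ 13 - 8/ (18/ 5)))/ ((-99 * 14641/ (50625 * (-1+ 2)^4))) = 335000/ 2093663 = 0.16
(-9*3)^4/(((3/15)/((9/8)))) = 2989355.62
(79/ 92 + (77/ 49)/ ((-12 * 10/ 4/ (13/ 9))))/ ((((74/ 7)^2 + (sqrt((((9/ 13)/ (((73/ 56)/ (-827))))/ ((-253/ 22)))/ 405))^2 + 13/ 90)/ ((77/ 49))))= 710655803/ 64681197786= 0.01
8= 8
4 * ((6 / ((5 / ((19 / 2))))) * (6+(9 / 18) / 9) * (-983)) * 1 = -4071586 / 15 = -271439.07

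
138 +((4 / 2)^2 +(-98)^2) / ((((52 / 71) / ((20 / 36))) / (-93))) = -26428628 / 39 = -677657.13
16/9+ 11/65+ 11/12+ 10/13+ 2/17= 149197/39780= 3.75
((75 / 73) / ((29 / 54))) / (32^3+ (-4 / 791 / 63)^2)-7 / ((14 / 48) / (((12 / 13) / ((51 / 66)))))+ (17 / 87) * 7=-5394882242226106729 / 197601641893210776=-27.30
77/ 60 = 1.28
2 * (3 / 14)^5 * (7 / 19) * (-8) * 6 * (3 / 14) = -2187 / 638666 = -0.00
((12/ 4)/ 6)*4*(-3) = -6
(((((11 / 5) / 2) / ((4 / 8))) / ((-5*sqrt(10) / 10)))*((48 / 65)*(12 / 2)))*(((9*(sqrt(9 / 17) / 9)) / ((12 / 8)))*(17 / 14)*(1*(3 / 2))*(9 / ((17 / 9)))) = -384912*sqrt(170) / 193375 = -25.95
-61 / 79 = -0.77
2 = 2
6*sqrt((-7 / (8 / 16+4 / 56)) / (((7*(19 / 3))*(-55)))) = 0.43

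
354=354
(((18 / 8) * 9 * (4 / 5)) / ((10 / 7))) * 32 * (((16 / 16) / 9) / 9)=112 / 25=4.48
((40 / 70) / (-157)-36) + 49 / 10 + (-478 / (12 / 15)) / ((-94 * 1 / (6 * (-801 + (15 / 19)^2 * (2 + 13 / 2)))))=-11328946364061 / 372934660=-30377.83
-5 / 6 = -0.83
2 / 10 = 0.20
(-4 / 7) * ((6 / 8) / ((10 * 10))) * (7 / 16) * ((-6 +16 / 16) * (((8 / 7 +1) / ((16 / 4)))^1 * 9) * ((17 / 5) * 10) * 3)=4131 / 896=4.61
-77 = -77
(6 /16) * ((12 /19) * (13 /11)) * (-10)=-585 /209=-2.80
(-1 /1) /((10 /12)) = -6 /5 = -1.20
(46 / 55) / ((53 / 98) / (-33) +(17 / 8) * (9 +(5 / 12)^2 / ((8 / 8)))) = 2596608 / 60470735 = 0.04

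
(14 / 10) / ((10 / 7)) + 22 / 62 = 2069 / 1550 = 1.33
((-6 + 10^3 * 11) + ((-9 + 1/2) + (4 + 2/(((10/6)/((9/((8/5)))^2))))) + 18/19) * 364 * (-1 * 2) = -610180207/76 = -8028686.93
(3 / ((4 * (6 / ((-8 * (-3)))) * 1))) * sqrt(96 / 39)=12 * sqrt(26) / 13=4.71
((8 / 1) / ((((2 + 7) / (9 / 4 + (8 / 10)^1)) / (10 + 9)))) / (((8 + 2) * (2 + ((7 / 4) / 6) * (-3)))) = 9272 / 2025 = 4.58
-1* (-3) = 3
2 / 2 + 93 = 94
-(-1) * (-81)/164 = -81/164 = -0.49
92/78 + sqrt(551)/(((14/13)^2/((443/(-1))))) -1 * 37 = -74867 * sqrt(551)/196 -1397/39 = -9002.06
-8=-8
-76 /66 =-38 /33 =-1.15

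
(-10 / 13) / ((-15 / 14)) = 0.72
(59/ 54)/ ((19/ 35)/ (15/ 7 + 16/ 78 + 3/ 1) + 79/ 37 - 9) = -0.16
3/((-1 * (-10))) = 3/10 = 0.30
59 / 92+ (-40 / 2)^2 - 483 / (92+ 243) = 12303329 / 30820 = 399.20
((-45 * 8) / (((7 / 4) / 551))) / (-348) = 2280 / 7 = 325.71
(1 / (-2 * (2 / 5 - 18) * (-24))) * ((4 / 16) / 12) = -5 / 202752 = -0.00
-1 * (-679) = 679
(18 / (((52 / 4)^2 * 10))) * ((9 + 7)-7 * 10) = -486 / 845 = -0.58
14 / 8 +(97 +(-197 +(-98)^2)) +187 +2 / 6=116317 / 12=9693.08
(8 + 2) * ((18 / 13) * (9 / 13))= 1620 / 169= 9.59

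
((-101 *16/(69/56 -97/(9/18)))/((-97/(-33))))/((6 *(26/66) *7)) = 2346432/13612495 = 0.17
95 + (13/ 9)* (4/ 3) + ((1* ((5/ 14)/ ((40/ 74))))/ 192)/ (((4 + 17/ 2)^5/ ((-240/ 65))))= 2325654295876/ 23994140625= 96.93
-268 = -268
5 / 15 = 1 / 3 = 0.33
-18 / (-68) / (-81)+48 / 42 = 2441 / 2142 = 1.14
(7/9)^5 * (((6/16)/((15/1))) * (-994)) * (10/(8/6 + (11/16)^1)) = -66824632/1909251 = -35.00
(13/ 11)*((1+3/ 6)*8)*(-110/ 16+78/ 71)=-81.92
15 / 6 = 5 / 2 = 2.50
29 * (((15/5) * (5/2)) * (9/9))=435/2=217.50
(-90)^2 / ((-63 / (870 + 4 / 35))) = -5481720 / 49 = -111871.84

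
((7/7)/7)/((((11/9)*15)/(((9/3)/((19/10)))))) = 18/1463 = 0.01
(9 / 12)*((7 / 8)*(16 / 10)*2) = 21 / 10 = 2.10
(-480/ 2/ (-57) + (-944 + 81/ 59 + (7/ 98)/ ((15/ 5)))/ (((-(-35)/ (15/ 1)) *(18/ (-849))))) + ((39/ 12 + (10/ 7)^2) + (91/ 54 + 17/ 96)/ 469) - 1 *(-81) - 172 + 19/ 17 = 146518542350857/ 7722201312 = 18973.68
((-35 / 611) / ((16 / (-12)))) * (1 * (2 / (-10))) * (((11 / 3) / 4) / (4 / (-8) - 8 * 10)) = 11 / 112424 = 0.00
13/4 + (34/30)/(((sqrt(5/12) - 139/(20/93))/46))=3.17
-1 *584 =-584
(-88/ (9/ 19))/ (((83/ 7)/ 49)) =-573496/ 747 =-767.73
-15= -15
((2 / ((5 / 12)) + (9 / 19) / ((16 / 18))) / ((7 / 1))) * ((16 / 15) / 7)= 386 / 3325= 0.12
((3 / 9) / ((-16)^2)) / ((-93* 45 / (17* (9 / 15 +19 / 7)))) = -493 / 28123200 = -0.00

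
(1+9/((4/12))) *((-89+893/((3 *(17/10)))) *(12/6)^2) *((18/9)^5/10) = 7868672/255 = 30857.54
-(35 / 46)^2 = -0.58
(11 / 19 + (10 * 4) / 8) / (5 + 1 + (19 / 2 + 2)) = 212 / 665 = 0.32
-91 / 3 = -30.33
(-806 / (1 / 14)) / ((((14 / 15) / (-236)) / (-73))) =-208286520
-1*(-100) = 100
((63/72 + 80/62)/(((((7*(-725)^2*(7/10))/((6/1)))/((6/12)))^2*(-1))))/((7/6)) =-0.00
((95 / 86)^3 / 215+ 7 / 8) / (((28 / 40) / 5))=301288525 / 47863214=6.29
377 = 377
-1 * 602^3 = -218167208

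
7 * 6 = 42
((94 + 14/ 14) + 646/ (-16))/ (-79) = -437/ 632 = -0.69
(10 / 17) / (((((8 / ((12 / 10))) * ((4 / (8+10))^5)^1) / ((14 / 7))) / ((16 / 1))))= 177147 / 34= 5210.21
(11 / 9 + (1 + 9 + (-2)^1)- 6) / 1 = 29 / 9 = 3.22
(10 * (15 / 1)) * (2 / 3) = 100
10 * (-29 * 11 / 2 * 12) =-19140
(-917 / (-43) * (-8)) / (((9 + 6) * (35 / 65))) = -13624 / 645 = -21.12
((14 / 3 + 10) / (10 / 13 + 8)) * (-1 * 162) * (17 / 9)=-9724 / 19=-511.79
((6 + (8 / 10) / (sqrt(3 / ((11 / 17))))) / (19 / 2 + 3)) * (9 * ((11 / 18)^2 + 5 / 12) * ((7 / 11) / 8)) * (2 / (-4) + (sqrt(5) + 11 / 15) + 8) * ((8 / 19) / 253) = 896 * (30 * sqrt(5) + 247) * (2 * sqrt(561) + 765) / 45507268125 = 0.01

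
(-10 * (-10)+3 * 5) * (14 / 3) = 1610 / 3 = 536.67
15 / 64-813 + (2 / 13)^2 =-812.74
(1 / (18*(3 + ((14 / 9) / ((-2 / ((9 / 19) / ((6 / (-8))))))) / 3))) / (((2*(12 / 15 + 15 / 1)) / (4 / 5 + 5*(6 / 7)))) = 0.00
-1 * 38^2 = -1444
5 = 5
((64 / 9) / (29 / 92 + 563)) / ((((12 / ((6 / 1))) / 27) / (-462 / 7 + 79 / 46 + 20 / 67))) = -12620736 / 1157425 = -10.90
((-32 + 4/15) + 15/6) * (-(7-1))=877/5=175.40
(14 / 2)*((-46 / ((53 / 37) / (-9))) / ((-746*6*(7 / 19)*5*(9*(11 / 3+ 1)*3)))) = -16169 / 8302980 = -0.00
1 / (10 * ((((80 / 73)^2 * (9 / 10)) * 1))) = 5329 / 57600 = 0.09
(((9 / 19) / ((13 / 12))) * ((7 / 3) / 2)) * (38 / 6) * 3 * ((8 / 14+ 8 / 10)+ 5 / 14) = 1089 / 65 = 16.75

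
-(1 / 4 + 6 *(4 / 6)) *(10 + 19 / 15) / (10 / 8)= -2873 / 75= -38.31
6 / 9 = 2 / 3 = 0.67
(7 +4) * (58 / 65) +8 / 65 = 646 / 65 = 9.94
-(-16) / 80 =1 / 5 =0.20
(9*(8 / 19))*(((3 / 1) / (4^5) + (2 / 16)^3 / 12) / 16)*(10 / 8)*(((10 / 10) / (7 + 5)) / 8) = 0.00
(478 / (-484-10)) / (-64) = 239 / 15808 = 0.02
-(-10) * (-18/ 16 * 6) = -135/ 2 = -67.50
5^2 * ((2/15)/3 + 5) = 1135/9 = 126.11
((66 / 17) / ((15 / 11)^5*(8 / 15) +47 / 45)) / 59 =478321470 / 25871780191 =0.02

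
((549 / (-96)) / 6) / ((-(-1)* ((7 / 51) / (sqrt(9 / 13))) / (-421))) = 3929193* sqrt(13) / 5824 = 2432.50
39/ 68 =0.57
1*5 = 5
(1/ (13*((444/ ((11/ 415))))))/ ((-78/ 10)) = -11/ 18683964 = -0.00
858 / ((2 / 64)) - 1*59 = 27397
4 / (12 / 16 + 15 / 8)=32 / 21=1.52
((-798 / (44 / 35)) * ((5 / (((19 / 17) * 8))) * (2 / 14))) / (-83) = 8925 / 14608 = 0.61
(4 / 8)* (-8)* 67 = -268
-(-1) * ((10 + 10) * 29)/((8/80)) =5800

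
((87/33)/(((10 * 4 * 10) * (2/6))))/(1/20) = 87/220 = 0.40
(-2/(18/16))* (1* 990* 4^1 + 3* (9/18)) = -7042.67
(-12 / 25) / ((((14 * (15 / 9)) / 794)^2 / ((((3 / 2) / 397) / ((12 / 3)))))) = -0.53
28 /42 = 2 /3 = 0.67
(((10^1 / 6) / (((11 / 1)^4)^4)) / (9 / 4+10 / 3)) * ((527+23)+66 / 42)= 7020 / 1959129391455940319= 0.00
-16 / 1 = -16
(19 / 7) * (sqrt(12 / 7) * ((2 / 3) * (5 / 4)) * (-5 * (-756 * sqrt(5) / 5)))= 3420 * sqrt(105) / 7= 5006.37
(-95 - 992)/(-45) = 1087/45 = 24.16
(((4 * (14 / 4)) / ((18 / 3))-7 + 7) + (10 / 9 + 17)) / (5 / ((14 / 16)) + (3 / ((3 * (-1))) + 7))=644 / 369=1.75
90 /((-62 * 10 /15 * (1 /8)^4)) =-276480 /31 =-8918.71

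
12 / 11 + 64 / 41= 1196 / 451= 2.65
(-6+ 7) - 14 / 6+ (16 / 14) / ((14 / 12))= -52 / 147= -0.35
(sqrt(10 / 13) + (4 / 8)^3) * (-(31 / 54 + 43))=-181 * sqrt(130) / 54 - 2353 / 432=-43.66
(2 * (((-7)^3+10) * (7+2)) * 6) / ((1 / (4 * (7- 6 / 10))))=-920678.40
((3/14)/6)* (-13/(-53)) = 13/1484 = 0.01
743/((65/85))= 12631/13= 971.62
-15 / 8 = -1.88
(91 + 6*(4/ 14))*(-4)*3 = -7788/ 7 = -1112.57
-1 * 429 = -429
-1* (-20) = 20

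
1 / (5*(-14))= -1 / 70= -0.01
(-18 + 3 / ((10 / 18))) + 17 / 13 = -734 / 65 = -11.29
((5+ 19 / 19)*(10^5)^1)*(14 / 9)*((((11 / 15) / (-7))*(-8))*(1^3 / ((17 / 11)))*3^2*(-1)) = -77440000 / 17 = -4555294.12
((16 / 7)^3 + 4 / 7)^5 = 1456460015899231232 / 4747561509943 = 306780.65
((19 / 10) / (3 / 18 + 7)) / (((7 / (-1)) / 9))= -513 / 1505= -0.34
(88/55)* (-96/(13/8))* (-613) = 3766272/65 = 57942.65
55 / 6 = 9.17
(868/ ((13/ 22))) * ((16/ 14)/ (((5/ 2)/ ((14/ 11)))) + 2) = 246512/ 65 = 3792.49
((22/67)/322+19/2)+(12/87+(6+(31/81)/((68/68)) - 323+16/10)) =-77378786717/253386630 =-305.38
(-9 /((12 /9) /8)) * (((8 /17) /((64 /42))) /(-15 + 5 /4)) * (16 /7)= 2592 /935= 2.77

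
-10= -10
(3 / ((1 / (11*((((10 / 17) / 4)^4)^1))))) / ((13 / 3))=61875 / 17372368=0.00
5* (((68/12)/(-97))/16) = -85/4656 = -0.02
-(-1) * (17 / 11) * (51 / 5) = 867 / 55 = 15.76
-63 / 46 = -1.37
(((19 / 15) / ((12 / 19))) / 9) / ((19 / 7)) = 133 / 1620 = 0.08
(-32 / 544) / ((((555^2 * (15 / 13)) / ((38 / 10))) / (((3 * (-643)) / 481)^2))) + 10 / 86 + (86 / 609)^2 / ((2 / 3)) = 67055155593015176 / 458711595667154375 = 0.15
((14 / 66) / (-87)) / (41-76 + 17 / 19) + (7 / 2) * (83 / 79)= 540459031 / 146972232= 3.68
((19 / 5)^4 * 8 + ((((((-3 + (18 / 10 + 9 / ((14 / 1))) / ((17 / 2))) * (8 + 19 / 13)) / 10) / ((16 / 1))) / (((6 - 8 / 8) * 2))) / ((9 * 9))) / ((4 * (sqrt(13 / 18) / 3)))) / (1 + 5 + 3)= 1042568 / 5625 - 11029 * sqrt(26) / 2895984000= 185.35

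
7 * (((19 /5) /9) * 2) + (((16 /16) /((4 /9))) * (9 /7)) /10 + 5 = 5645 /504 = 11.20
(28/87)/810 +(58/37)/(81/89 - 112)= -176761604/12889632465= -0.01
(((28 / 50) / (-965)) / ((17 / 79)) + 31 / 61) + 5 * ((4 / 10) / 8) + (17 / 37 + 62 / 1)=234060246157 / 3702608500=63.21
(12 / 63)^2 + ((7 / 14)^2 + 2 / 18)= 701 / 1764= 0.40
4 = 4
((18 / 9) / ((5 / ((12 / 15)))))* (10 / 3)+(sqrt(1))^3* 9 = 151 / 15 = 10.07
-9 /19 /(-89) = 9 /1691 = 0.01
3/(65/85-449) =-17/2540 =-0.01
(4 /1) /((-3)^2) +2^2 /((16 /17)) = 169 /36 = 4.69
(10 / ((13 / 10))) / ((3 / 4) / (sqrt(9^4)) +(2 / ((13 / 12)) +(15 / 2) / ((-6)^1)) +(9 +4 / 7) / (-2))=-18900 / 10271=-1.84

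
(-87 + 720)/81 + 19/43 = 9586/1161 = 8.26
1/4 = 0.25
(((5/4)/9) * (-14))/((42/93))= -155/36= -4.31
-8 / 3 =-2.67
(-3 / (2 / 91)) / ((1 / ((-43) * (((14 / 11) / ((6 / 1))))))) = 27391 / 22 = 1245.05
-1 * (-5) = 5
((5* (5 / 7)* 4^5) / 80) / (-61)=-320 / 427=-0.75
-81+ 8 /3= -235 /3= -78.33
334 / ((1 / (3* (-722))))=-723444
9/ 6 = 3/ 2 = 1.50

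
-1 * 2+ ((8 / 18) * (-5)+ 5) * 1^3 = 7 / 9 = 0.78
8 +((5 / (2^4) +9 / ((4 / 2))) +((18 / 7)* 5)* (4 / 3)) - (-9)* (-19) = -15797 / 112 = -141.04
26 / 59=0.44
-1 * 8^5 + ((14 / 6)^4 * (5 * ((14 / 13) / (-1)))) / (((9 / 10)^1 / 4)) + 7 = -317198797 / 9477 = -33470.38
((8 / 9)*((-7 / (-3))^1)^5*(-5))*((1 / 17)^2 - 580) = 178289.93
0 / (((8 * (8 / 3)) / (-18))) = 0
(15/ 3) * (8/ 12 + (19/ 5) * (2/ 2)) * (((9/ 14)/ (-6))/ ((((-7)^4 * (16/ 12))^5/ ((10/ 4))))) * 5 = -407025/ 4575607718570262585344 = -0.00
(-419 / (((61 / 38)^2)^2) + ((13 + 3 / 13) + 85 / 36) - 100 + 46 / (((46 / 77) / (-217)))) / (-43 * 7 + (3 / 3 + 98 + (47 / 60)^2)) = 10922770434742700 / 130495431461603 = 83.70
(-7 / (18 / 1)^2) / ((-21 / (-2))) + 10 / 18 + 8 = 8.55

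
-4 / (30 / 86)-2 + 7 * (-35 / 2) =-4079 / 30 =-135.97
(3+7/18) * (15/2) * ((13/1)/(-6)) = -55.07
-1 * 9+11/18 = -151/18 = -8.39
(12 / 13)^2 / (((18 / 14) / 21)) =2352 / 169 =13.92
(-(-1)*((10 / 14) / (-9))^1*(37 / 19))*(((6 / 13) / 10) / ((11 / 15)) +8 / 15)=-47323 / 513513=-0.09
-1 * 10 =-10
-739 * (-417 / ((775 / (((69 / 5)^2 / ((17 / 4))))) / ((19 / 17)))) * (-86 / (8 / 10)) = -2397346046262 / 1119875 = -2140726.46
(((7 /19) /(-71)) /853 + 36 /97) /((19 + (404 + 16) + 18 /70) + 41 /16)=23197671280 /27616317201171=0.00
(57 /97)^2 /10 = 3249 /94090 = 0.03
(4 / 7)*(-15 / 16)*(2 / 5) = -3 / 14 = -0.21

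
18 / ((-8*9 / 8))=-2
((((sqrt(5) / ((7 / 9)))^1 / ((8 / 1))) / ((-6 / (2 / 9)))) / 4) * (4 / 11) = -sqrt(5) / 1848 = -0.00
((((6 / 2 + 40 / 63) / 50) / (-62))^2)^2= 2750058481 / 1454819029568100000000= 0.00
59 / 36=1.64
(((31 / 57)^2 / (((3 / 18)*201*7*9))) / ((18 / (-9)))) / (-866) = 961 / 11876349114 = 0.00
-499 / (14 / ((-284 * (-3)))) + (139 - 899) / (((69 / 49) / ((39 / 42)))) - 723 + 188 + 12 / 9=-5055809 / 161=-31402.54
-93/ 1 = -93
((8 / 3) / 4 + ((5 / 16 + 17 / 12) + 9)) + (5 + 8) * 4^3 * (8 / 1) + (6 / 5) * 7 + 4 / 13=20829443 / 3120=6676.10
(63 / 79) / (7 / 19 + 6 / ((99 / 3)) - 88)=-1881 / 206269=-0.01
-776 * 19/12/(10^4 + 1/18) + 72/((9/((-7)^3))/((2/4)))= -246983488/180001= -1372.12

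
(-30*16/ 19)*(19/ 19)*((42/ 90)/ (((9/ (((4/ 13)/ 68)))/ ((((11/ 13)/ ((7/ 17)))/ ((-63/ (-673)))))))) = -236896/ 1820637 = -0.13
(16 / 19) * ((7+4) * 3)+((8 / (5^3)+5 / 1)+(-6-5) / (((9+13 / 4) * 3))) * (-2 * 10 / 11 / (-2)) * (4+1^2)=7595818 / 153615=49.45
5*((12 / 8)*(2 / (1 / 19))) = 285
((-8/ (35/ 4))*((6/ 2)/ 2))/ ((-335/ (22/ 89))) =1056/ 1043525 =0.00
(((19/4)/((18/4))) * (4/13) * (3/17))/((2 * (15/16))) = 304/9945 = 0.03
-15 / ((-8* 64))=15 / 512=0.03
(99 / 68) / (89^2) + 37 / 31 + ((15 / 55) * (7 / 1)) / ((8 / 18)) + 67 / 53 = 32870600985 / 4867311922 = 6.75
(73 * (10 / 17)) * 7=5110 / 17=300.59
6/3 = 2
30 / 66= 5 / 11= 0.45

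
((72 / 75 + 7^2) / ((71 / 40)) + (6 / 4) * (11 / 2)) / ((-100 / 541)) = -27960503 / 142000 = -196.90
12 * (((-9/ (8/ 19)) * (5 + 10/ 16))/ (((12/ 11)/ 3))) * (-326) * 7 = 289739835/ 32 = 9054369.84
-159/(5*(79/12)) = -4.83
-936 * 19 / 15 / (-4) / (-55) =-1482 / 275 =-5.39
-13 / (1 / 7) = -91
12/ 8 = 3/ 2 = 1.50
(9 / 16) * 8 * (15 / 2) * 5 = 675 / 4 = 168.75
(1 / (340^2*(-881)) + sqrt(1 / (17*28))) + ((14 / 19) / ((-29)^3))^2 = -194769873281 / 21869000363229011600 + sqrt(119) / 238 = 0.05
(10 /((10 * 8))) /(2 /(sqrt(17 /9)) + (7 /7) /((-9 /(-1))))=-153 /23192 + 243 * sqrt(17) /11596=0.08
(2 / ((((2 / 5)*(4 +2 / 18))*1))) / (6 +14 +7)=5 / 111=0.05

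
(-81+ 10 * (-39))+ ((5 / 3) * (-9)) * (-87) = 834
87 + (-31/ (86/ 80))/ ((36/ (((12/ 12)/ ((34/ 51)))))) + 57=18421/ 129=142.80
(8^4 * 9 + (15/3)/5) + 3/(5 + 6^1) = 405518/11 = 36865.27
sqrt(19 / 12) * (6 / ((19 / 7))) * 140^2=137200 * sqrt(57) / 19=54517.75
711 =711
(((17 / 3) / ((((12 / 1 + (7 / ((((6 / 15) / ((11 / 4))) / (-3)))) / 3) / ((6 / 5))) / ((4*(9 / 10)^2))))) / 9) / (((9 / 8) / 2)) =-256 / 2125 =-0.12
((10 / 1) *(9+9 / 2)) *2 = 270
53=53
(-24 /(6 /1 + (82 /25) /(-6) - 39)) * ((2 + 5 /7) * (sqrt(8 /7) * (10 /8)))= 21375 * sqrt(14) /30821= 2.59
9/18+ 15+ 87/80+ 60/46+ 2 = 36601/1840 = 19.89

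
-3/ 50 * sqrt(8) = -3 * sqrt(2)/ 25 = -0.17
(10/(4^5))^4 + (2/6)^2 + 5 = 3161095935481/618475290624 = 5.11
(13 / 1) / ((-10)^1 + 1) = -13 / 9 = -1.44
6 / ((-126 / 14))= -2 / 3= -0.67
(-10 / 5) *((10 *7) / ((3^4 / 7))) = -980 / 81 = -12.10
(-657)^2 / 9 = 47961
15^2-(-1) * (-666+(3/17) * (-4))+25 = -7084/17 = -416.71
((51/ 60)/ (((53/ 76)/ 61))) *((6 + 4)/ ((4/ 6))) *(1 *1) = 1115.26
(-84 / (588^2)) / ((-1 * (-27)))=-0.00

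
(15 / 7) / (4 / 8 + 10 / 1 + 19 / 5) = 150 / 1001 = 0.15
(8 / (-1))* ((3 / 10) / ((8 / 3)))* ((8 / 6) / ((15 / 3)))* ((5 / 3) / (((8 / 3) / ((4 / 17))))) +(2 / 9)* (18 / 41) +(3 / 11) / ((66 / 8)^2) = 922241 / 13915605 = 0.07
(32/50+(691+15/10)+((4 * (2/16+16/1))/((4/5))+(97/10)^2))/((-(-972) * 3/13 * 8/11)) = 8273551/1555200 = 5.32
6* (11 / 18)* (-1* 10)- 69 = -317 / 3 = -105.67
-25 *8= -200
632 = 632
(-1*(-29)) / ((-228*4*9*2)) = -29 / 16416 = -0.00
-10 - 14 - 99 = -123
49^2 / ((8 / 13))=31213 / 8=3901.62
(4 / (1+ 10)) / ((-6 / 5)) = -10 / 33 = -0.30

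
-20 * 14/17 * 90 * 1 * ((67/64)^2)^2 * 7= -222166109025/17825792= -12463.18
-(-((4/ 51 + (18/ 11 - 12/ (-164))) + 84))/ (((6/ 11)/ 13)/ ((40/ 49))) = 73290620/ 43911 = 1669.07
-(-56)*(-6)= -336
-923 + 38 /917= -922.96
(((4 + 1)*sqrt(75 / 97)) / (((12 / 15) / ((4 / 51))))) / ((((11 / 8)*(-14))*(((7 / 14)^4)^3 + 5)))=-2048000*sqrt(291) / 7801602039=-0.00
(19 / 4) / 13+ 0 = 19 / 52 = 0.37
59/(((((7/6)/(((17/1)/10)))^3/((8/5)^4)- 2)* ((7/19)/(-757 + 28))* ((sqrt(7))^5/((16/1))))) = 7386.25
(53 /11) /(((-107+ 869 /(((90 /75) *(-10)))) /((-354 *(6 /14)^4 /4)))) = 4559166 /56862883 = 0.08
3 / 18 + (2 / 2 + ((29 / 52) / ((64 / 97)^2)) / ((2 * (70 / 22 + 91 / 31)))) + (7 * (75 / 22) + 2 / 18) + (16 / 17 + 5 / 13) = 39738784446131 / 1495518216192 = 26.57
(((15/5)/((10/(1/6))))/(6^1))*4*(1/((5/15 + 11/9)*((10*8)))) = 3/11200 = 0.00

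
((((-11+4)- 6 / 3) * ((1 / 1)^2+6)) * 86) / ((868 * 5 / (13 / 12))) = -1677 / 1240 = -1.35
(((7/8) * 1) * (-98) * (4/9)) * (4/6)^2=-1372/81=-16.94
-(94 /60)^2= -2209 /900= -2.45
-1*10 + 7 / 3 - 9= -50 / 3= -16.67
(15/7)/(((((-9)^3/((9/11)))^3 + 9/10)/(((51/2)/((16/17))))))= -7225/88025525168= -0.00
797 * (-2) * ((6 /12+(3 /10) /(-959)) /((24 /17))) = -8115851 /14385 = -564.19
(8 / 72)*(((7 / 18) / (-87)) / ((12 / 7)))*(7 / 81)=-343 / 13699368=-0.00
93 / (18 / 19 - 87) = -589 / 545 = -1.08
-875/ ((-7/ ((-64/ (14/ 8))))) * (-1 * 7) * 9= 288000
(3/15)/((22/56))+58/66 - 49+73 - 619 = -97946/165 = -593.61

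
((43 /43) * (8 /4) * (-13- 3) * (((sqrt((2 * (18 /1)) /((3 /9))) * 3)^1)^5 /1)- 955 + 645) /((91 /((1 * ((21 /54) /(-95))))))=31 /2223 + 30233088 * sqrt(3) /1235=42401.02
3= 3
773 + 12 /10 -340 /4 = 689.20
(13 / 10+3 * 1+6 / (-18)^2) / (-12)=-583 / 1620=-0.36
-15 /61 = -0.25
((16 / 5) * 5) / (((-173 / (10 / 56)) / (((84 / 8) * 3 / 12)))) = -15 / 346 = -0.04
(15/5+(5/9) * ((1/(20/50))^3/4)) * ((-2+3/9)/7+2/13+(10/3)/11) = 108697/96096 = 1.13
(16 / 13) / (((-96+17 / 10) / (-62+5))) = 9120 / 12259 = 0.74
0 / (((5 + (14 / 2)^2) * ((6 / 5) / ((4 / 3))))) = 0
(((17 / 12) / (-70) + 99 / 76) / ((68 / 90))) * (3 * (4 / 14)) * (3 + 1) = 184203 / 31654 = 5.82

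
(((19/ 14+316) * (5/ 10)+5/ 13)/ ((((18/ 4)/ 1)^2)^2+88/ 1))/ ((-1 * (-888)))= 0.00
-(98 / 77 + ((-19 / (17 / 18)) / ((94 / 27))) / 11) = -6569 / 8789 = -0.75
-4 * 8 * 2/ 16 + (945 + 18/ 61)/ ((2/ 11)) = 633805/ 122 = 5195.12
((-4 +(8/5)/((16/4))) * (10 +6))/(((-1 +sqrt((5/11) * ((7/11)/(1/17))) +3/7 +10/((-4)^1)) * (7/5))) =9856 * sqrt(595)/11901 +332992/11901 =48.18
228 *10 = 2280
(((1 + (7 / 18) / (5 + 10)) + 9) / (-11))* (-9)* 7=18949 / 330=57.42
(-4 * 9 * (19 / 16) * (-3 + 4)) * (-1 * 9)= 1539 / 4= 384.75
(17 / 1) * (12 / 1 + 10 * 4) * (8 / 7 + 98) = 613496 / 7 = 87642.29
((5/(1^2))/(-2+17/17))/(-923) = 5/923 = 0.01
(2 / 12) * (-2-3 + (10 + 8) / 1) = 13 / 6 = 2.17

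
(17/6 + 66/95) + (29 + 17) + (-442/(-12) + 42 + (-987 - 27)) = -252407/285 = -885.64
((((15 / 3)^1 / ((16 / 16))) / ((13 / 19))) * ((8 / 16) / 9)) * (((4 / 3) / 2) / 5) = 19 / 351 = 0.05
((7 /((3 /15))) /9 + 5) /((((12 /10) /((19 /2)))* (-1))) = -1900 /27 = -70.37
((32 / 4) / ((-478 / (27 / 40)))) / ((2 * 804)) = -9 / 1281040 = -0.00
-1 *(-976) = 976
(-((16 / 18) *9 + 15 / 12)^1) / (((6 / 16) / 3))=-74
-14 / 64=-7 / 32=-0.22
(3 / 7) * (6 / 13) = 18 / 91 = 0.20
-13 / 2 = -6.50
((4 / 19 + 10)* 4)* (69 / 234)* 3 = 8924 / 247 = 36.13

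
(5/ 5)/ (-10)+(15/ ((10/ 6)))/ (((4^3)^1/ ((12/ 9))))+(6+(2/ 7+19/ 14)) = 4329/ 560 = 7.73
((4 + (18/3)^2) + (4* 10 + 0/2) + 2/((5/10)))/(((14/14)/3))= 252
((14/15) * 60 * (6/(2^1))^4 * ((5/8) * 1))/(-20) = -567/4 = -141.75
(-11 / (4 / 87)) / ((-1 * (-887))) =-957 / 3548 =-0.27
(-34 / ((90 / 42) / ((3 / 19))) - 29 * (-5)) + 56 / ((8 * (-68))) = 919851 / 6460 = 142.39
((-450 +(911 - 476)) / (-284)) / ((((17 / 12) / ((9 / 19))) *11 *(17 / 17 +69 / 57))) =135 / 185878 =0.00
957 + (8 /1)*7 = 1013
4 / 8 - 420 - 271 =-690.50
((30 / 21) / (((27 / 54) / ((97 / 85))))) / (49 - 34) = 388 / 1785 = 0.22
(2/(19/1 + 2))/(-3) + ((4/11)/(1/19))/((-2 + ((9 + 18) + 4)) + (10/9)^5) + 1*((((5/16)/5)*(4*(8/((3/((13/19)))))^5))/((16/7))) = 201945574823261254/83969987612279769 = 2.40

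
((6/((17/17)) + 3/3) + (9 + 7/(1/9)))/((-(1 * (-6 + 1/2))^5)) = 2528/161051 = 0.02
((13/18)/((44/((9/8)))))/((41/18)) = 117/14432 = 0.01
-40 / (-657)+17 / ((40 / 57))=638233 / 26280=24.29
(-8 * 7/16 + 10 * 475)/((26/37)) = 351241/52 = 6754.63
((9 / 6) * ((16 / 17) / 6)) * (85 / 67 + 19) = 5432 / 1139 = 4.77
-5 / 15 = -1 / 3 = -0.33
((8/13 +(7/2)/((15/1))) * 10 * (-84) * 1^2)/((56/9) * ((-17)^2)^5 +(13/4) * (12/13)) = -83412/1467643559527223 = -0.00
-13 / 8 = -1.62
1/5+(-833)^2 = 3469446/5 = 693889.20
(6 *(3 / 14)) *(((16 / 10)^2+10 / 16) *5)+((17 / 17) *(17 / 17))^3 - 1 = 20.48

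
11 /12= 0.92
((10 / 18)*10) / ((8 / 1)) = 25 / 36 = 0.69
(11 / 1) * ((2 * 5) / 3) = 110 / 3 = 36.67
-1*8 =-8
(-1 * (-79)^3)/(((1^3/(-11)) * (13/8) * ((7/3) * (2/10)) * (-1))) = 650811480/91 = 7151774.51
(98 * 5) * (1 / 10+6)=2989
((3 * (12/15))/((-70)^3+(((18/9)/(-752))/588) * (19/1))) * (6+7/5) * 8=-0.00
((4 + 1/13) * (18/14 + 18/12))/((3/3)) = 159/14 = 11.36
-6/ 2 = -3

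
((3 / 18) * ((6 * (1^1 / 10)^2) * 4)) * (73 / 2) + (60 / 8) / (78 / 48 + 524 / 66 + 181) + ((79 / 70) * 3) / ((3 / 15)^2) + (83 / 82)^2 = 737164251909 / 8456942900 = 87.17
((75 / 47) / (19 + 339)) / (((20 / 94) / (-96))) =-360 / 179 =-2.01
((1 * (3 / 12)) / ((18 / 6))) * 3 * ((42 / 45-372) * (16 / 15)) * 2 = -197.90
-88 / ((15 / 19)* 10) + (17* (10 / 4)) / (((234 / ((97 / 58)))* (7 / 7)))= -7358003 / 678600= -10.84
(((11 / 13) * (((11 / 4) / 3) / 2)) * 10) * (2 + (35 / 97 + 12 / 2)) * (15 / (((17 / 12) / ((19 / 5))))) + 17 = 28331764 / 21437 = 1321.63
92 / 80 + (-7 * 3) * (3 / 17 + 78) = -557789 / 340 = -1640.56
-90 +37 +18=-35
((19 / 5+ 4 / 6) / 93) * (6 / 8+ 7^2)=13333 / 5580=2.39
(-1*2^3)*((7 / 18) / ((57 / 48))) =-448 / 171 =-2.62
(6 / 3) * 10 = 20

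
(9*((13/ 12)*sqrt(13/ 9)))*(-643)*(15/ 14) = -125385*sqrt(13)/ 56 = -8072.89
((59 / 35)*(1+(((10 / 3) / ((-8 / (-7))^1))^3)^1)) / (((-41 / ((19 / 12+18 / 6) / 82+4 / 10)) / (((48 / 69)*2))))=-5902627211 / 8768768400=-0.67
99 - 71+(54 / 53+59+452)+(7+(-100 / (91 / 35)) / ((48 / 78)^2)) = 377747 / 848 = 445.46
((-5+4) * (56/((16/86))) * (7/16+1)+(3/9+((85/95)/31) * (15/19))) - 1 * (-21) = -220954055/537168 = -411.33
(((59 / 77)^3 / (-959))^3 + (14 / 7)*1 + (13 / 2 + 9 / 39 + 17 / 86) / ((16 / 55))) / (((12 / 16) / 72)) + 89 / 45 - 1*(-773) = 6867985201571933133838433444434328 / 2111041007779384857051021211065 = 3253.36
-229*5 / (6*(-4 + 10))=-1145 / 36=-31.81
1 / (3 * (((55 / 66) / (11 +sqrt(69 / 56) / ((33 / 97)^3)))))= 22 / 5 +912673 * sqrt(966) / 2515590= 15.68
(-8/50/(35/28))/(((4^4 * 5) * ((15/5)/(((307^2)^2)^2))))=-78905450517641748001/30000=-2630181683921391.60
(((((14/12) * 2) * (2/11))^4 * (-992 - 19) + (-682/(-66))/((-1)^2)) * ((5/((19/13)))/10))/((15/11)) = -6063031/1078110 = -5.62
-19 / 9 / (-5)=0.42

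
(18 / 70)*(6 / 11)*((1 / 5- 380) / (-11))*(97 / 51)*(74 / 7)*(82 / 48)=838307853 / 5039650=166.34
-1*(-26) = 26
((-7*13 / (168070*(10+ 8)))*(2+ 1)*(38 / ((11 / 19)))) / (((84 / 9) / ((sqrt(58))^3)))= -136097*sqrt(58) / 3697540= -0.28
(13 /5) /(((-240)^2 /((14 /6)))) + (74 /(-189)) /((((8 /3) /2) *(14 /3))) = -2659541 /42336000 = -0.06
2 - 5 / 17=29 / 17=1.71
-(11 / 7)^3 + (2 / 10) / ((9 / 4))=-58523 / 15435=-3.79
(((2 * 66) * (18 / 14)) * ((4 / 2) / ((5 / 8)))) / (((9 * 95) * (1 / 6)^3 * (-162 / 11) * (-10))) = 15488 / 16625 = 0.93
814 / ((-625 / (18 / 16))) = -3663 / 2500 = -1.47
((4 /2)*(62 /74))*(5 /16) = 155 /296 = 0.52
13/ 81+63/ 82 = 6169/ 6642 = 0.93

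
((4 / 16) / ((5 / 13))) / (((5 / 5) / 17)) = 221 / 20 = 11.05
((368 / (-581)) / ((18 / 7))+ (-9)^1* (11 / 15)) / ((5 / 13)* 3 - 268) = 332423 / 12956715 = 0.03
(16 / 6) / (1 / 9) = 24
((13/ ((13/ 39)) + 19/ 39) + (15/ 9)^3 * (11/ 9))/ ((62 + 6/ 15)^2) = 3565375/ 307509696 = 0.01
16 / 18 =8 / 9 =0.89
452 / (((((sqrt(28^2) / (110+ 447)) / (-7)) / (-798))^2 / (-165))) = -920912927308605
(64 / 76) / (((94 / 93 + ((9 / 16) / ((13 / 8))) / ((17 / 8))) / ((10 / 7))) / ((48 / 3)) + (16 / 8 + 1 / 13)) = 26307840 / 66488353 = 0.40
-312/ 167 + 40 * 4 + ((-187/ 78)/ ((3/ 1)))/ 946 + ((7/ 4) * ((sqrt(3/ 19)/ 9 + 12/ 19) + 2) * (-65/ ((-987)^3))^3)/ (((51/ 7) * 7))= 274625 * sqrt(57)/ 4429784628888621880159696878324 + 7265827810934366566442666812706316503/ 45948187162293279819838686964686708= 158.13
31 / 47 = 0.66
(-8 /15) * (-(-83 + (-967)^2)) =7480048 /15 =498669.87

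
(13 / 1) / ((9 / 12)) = 52 / 3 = 17.33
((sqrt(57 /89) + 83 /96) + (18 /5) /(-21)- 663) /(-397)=2225351 /1333920- sqrt(5073) /35333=1.67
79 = 79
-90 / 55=-18 / 11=-1.64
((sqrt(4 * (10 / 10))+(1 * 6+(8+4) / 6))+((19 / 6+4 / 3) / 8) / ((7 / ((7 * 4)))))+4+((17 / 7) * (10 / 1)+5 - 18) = 771 / 28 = 27.54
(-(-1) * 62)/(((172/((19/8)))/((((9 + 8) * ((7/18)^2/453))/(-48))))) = -490637/4846998528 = -0.00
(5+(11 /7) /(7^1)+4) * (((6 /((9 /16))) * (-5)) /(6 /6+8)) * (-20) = 1446400 /1323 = 1093.27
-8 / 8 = -1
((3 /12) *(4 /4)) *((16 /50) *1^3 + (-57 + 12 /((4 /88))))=5183 /100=51.83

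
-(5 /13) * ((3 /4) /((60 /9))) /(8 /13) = -9 /128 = -0.07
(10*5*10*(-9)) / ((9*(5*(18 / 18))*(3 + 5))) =-25 / 2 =-12.50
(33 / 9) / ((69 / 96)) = 352 / 69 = 5.10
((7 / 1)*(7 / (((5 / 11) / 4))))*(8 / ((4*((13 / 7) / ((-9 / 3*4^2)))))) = -1448832 / 65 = -22289.72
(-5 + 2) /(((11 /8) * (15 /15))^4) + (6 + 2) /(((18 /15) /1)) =255956 /43923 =5.83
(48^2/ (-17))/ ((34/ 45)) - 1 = -52129/ 289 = -180.38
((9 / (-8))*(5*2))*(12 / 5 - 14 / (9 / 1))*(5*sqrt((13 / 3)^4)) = -891.94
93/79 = 1.18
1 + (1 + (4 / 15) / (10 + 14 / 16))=2.02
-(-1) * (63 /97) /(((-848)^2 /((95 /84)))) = 285 /279012352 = 0.00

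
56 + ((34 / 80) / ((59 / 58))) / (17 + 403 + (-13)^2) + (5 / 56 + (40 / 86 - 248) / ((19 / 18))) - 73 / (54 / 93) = -304.14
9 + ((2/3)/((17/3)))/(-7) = 1069/119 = 8.98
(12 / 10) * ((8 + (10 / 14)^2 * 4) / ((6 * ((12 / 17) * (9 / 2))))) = 1394 / 2205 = 0.63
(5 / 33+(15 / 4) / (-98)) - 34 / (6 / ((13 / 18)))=-463291 / 116424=-3.98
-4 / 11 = -0.36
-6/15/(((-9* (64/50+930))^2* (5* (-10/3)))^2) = -125/428389348109913515808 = -0.00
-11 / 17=-0.65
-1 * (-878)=878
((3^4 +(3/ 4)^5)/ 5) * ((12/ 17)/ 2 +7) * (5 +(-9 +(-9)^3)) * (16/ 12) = -508133925/ 4352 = -116758.71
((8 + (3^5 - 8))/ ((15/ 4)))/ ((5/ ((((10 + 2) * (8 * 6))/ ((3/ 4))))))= 248832/ 25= 9953.28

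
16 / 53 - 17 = -885 / 53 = -16.70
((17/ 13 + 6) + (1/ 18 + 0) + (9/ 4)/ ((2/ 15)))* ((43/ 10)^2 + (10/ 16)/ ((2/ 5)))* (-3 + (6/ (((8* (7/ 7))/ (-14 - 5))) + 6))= -13997879/ 2560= -5467.92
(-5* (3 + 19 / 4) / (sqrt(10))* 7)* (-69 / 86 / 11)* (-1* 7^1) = -104811* sqrt(10) / 7568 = -43.80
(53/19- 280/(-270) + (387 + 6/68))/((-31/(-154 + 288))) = -456828445/270351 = -1689.76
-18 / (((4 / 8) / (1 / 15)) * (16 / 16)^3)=-12 / 5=-2.40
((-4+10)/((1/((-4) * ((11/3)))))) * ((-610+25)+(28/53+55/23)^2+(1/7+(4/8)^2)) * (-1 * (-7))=527318751102/1485961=354867.15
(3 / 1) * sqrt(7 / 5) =3 * sqrt(35) / 5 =3.55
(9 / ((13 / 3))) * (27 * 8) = 5832 / 13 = 448.62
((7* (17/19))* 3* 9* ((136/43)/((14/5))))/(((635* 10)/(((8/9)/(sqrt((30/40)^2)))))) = 18496/518795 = 0.04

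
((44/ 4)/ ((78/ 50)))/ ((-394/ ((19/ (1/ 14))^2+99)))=-19485125/ 15366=-1268.07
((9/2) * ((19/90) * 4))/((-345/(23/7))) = -19/525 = -0.04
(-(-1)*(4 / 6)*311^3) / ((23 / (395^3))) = 3707681753002250 / 69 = 53734518159452.90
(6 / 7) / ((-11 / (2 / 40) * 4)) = -3 / 3080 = -0.00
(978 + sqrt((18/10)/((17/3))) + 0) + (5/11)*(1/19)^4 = 3*sqrt(255)/85 + 1401993323/1433531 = 978.56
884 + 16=900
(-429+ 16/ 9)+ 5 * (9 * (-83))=-37460/ 9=-4162.22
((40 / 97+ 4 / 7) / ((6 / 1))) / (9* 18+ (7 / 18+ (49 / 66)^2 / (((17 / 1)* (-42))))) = 49466736 / 48990521531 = 0.00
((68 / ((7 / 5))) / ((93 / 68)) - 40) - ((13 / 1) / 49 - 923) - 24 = 4075094 / 4557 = 894.25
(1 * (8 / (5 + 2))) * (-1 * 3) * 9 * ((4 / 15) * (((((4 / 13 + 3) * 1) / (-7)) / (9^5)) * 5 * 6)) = 2752 / 1393119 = 0.00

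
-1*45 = -45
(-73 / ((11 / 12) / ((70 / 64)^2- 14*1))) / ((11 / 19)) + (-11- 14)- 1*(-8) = 54028279 / 30976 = 1744.20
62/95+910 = 86512/95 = 910.65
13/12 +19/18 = 77/36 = 2.14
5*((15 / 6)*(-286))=-3575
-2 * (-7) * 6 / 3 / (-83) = -28 / 83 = -0.34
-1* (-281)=281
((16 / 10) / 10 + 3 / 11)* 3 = 357 / 275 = 1.30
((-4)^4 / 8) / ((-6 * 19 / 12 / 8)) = -512 / 19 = -26.95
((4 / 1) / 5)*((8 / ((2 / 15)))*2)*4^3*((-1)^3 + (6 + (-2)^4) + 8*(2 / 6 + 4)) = 342016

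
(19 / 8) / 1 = 19 / 8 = 2.38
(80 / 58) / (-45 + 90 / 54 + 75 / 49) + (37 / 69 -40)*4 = -388282916 / 2459229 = -157.89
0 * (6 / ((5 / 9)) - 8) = 0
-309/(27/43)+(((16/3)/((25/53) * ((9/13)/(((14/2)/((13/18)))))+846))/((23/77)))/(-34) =-1087112650639/2209076883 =-492.11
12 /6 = 2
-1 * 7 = -7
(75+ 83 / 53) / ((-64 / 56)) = -14203 / 212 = -67.00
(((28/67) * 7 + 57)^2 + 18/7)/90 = 112922377/2828070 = 39.93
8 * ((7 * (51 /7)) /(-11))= -408 /11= -37.09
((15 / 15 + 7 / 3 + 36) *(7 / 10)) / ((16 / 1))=413 / 240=1.72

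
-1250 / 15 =-250 / 3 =-83.33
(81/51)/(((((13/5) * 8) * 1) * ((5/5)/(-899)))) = -68.65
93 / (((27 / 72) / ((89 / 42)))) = 11036 / 21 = 525.52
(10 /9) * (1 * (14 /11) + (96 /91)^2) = 2173100 /819819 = 2.65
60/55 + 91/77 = 25/11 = 2.27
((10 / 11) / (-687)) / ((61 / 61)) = -10 / 7557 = -0.00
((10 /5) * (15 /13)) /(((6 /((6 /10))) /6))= 18 /13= 1.38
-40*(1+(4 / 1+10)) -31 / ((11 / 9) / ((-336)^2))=-31504584 / 11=-2864053.09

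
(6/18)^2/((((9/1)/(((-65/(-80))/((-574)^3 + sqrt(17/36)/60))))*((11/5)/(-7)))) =2275*sqrt(17)/917786248408762525897434 + 8604924692000/50988124911597918105413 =0.00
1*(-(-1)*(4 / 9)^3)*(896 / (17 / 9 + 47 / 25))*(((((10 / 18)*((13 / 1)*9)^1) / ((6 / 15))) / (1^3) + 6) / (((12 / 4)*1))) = 15097600 / 12879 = 1172.26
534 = 534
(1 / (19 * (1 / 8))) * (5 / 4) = 10 / 19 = 0.53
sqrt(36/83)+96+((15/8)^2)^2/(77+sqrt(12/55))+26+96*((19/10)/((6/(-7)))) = -89.98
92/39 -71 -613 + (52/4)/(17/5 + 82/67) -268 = -57198919/60411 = -946.83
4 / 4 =1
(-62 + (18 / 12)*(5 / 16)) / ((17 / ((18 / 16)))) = -17721 / 4352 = -4.07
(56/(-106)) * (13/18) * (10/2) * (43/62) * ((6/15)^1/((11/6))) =-0.29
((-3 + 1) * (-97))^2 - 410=37226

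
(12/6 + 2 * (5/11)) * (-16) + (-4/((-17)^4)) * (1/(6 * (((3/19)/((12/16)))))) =-256576721/5512386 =-46.55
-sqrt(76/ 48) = -sqrt(57)/ 6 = -1.26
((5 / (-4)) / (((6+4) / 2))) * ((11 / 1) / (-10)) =11 / 40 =0.28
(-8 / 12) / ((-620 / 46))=23 / 465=0.05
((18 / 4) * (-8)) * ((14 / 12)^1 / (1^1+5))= -7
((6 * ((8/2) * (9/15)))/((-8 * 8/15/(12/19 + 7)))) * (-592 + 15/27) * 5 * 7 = 81042675/152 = 533175.49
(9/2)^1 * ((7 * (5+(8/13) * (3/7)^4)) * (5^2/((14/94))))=1657239975/62426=26547.27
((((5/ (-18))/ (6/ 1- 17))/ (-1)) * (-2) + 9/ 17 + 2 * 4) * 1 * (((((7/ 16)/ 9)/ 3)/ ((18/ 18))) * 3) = 12635/ 30294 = 0.42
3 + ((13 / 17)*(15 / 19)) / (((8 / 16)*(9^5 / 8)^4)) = 3926925943275388535203 / 1308975314425129334241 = 3.00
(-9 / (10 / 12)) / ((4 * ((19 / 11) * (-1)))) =297 / 190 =1.56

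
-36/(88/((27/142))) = -243/3124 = -0.08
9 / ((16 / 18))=81 / 8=10.12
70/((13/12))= 840/13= 64.62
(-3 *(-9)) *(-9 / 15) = -81 / 5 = -16.20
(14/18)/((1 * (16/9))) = 7/16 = 0.44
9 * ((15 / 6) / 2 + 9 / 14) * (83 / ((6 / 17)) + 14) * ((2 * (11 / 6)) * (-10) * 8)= -8715850 / 7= -1245121.43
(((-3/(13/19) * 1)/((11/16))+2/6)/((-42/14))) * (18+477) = 12965/13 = 997.31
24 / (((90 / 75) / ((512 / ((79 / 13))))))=133120 / 79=1685.06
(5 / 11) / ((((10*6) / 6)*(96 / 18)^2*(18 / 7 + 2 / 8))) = 63 / 111232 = 0.00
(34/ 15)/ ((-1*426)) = -17/ 3195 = -0.01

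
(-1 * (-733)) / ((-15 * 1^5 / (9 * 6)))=-13194 / 5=-2638.80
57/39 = 19/13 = 1.46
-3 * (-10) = 30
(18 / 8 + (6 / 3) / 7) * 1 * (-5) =-355 / 28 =-12.68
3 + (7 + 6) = 16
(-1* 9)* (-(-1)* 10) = -90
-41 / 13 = -3.15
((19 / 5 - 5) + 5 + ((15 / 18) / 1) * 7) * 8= 1156 / 15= 77.07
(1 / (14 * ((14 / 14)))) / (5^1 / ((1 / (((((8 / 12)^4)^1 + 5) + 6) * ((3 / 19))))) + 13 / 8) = 2052 / 300643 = 0.01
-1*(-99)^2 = -9801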